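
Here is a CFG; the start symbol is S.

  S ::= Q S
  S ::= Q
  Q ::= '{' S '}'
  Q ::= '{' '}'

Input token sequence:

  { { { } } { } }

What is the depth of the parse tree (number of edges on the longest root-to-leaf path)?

[S [Q { [S [Q { [S [Q { }]] }] [S [Q { }]]] }]]

6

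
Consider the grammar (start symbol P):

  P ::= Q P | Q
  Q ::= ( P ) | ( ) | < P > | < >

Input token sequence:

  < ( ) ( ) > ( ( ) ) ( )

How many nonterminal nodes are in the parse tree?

12

[P [Q < [P [Q ( )] [P [Q ( )]]] >] [P [Q ( [P [Q ( )]] )] [P [Q ( )]]]]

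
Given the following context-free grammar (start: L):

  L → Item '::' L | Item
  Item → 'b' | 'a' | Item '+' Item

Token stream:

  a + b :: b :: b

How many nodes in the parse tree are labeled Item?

[L [Item [Item a] + [Item b]] :: [L [Item b] :: [L [Item b]]]]

5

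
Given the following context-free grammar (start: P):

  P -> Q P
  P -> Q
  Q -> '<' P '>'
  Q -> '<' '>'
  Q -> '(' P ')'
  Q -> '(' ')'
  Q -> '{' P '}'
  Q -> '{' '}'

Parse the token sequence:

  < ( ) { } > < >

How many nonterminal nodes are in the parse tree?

8

[P [Q < [P [Q ( )] [P [Q { }]]] >] [P [Q < >]]]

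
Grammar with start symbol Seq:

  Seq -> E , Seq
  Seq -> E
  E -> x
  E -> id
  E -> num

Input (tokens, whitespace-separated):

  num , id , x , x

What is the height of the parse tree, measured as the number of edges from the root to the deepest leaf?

[Seq [E num] , [Seq [E id] , [Seq [E x] , [Seq [E x]]]]]

5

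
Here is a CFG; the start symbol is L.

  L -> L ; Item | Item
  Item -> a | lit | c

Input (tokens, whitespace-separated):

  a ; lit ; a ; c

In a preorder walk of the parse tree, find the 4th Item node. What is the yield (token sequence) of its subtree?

[L [L [L [L [Item a]] ; [Item lit]] ; [Item a]] ; [Item c]]

c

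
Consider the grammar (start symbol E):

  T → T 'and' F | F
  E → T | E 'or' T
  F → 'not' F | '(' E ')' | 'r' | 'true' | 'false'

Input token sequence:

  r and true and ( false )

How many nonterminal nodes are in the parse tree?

10

[E [T [T [T [F r]] and [F true]] and [F ( [E [T [F false]]] )]]]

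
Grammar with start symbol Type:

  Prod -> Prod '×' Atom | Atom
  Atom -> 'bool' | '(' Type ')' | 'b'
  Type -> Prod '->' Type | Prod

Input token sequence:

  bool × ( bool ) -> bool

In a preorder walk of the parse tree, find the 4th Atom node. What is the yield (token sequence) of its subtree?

[Type [Prod [Prod [Atom bool]] × [Atom ( [Type [Prod [Atom bool]]] )]] -> [Type [Prod [Atom bool]]]]

bool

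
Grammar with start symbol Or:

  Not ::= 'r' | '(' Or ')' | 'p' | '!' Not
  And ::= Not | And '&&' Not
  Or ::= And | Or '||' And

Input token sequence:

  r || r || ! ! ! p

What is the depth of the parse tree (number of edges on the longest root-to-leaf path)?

6

[Or [Or [Or [And [Not r]]] || [And [Not r]]] || [And [Not ! [Not ! [Not ! [Not p]]]]]]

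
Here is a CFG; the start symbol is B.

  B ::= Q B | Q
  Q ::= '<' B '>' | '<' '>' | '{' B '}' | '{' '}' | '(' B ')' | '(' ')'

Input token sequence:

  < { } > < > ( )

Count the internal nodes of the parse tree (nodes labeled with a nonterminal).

8

[B [Q < [B [Q { }]] >] [B [Q < >] [B [Q ( )]]]]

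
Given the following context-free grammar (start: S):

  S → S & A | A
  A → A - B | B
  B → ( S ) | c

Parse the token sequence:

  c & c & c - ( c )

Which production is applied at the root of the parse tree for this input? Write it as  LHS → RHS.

S → S & A

[S [S [S [A [B c]]] & [A [B c]]] & [A [A [B c]] - [B ( [S [A [B c]]] )]]]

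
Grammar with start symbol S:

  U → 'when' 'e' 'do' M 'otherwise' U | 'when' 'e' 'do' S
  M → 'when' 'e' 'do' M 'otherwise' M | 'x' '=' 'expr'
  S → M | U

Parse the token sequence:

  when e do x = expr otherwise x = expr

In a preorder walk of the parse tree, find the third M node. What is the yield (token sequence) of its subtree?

x = expr

[S [M when e do [M x = expr] otherwise [M x = expr]]]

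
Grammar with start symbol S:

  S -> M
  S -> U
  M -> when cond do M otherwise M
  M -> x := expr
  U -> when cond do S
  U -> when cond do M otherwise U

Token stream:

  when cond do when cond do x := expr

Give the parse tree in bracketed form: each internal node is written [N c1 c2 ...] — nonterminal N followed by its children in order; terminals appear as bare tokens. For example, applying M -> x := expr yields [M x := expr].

[S [U when cond do [S [U when cond do [S [M x := expr]]]]]]

S
U
when cond do S
when cond do U
when cond do when cond do S
when cond do when cond do M
when cond do when cond do x := expr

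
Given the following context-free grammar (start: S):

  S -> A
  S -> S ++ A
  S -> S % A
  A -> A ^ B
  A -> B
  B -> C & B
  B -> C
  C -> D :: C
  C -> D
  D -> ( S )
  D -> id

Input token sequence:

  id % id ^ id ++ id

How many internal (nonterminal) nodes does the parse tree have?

[S [S [S [A [B [C [D id]]]]] % [A [A [B [C [D id]]]] ^ [B [C [D id]]]]] ++ [A [B [C [D id]]]]]

19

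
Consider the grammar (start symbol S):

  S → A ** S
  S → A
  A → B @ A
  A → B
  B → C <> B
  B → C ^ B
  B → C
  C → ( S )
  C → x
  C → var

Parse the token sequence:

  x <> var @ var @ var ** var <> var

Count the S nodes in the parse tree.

2

[S [A [B [C x] <> [B [C var]]] @ [A [B [C var]] @ [A [B [C var]]]]] ** [S [A [B [C var] <> [B [C var]]]]]]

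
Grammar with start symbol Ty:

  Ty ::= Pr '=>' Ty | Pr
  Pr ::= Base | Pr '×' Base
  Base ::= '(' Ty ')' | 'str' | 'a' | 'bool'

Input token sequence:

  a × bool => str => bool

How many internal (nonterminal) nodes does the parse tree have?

11

[Ty [Pr [Pr [Base a]] × [Base bool]] => [Ty [Pr [Base str]] => [Ty [Pr [Base bool]]]]]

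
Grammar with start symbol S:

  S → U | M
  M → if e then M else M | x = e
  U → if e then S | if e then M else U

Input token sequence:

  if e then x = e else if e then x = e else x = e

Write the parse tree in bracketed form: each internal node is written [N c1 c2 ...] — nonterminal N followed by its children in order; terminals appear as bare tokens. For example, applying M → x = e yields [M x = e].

[S [M if e then [M x = e] else [M if e then [M x = e] else [M x = e]]]]

S
M
if e then M else M
if e then x = e else M
if e then x = e else if e then M else M
if e then x = e else if e then x = e else M
if e then x = e else if e then x = e else x = e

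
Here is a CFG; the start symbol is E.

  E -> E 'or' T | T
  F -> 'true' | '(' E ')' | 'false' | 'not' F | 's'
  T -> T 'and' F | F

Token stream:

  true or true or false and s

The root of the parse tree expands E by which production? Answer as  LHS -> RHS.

[E [E [E [T [F true]]] or [T [F true]]] or [T [T [F false]] and [F s]]]

E -> E 'or' T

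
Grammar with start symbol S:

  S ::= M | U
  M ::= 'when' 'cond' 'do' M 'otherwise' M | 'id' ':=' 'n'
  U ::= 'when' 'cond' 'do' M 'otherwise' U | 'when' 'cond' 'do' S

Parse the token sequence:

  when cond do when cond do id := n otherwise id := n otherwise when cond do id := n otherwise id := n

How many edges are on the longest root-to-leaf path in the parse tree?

4

[S [M when cond do [M when cond do [M id := n] otherwise [M id := n]] otherwise [M when cond do [M id := n] otherwise [M id := n]]]]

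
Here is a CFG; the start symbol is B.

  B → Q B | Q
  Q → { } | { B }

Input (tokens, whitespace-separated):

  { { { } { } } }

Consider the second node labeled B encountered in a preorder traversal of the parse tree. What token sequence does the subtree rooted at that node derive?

[B [Q { [B [Q { [B [Q { }] [B [Q { }]]] }]] }]]

{ { } { } }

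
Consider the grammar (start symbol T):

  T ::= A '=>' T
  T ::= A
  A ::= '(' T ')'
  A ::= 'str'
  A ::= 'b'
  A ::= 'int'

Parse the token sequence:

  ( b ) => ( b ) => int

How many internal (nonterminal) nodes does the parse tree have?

10

[T [A ( [T [A b]] )] => [T [A ( [T [A b]] )] => [T [A int]]]]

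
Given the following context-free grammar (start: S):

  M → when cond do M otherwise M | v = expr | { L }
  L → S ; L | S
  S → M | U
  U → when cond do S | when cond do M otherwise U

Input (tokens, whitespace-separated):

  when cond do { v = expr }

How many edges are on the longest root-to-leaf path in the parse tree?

[S [U when cond do [S [M { [L [S [M v = expr]]] }]]]]

7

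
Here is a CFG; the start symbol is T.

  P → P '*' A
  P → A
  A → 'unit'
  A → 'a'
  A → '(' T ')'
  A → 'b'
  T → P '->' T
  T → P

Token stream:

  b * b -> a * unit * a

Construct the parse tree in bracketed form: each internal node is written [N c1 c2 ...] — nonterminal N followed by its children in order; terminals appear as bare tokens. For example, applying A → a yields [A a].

[T [P [P [A b]] * [A b]] -> [T [P [P [P [A a]] * [A unit]] * [A a]]]]

T
P -> T
P * A -> T
A * A -> T
b * A -> T
b * b -> T
b * b -> P
b * b -> P * A
b * b -> P * A * A
b * b -> A * A * A
b * b -> a * A * A
b * b -> a * unit * A
b * b -> a * unit * a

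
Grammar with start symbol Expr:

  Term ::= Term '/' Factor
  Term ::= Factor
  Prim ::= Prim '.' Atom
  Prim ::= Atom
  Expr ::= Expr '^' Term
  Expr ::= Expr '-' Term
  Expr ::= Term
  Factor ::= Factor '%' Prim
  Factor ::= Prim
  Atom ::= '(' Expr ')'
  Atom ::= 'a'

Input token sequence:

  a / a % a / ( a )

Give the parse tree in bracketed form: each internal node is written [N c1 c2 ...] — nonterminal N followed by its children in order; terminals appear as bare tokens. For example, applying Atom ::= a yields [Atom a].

Expr
Term
Term / Factor
Term / Factor / Factor
Factor / Factor / Factor
Prim / Factor / Factor
Atom / Factor / Factor
a / Factor / Factor
a / Factor % Prim / Factor
a / Prim % Prim / Factor
a / Atom % Prim / Factor
a / a % Prim / Factor
a / a % Atom / Factor
a / a % a / Factor
a / a % a / Prim
a / a % a / Atom
a / a % a / ( Expr )
a / a % a / ( Term )
a / a % a / ( Factor )
a / a % a / ( Prim )
a / a % a / ( Atom )
a / a % a / ( a )

[Expr [Term [Term [Term [Factor [Prim [Atom a]]]] / [Factor [Factor [Prim [Atom a]]] % [Prim [Atom a]]]] / [Factor [Prim [Atom ( [Expr [Term [Factor [Prim [Atom a]]]]] )]]]]]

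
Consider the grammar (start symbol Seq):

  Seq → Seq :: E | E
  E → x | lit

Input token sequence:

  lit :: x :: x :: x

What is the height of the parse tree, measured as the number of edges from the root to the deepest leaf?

[Seq [Seq [Seq [Seq [E lit]] :: [E x]] :: [E x]] :: [E x]]

5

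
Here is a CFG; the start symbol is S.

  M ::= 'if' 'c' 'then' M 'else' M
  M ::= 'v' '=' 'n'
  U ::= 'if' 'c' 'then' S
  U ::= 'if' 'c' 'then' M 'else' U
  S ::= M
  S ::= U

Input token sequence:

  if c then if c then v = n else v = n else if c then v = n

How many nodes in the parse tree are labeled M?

4

[S [U if c then [M if c then [M v = n] else [M v = n]] else [U if c then [S [M v = n]]]]]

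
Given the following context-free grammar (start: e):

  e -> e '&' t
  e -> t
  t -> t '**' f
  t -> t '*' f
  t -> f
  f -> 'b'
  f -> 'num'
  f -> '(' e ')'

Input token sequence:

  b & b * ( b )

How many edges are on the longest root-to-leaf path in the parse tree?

[e [e [t [f b]]] & [t [t [f b]] * [f ( [e [t [f b]]] )]]]

6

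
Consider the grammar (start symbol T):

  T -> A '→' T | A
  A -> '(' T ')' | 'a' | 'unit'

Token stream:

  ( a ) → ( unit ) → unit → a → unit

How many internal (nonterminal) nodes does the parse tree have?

[T [A ( [T [A a]] )] → [T [A ( [T [A unit]] )] → [T [A unit] → [T [A a] → [T [A unit]]]]]]

14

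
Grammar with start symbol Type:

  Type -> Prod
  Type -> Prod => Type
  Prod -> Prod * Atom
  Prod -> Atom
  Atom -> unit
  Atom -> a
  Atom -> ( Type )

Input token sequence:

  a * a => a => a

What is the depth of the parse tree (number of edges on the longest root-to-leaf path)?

[Type [Prod [Prod [Atom a]] * [Atom a]] => [Type [Prod [Atom a]] => [Type [Prod [Atom a]]]]]

5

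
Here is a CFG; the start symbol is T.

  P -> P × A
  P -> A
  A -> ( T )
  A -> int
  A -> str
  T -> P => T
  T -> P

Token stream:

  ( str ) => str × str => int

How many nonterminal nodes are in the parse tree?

[T [P [A ( [T [P [A str]]] )]] => [T [P [P [A str]] × [A str]] => [T [P [A int]]]]]

14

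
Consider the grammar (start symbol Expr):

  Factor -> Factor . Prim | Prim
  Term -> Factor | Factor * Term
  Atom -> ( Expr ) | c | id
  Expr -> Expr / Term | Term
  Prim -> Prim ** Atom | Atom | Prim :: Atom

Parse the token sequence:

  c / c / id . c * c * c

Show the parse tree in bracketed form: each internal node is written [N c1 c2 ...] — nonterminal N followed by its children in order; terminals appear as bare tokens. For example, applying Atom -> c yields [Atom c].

[Expr [Expr [Expr [Term [Factor [Prim [Atom c]]]]] / [Term [Factor [Prim [Atom c]]]]] / [Term [Factor [Factor [Prim [Atom id]]] . [Prim [Atom c]]] * [Term [Factor [Prim [Atom c]]] * [Term [Factor [Prim [Atom c]]]]]]]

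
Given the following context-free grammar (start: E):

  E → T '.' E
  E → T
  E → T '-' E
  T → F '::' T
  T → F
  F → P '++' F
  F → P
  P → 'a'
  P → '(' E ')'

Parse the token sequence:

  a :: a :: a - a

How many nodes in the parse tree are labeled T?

4

[E [T [F [P a]] :: [T [F [P a]] :: [T [F [P a]]]]] - [E [T [F [P a]]]]]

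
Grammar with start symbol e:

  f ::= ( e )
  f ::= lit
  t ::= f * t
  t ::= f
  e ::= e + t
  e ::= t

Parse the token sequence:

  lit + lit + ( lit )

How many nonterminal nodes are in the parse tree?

12

[e [e [e [t [f lit]]] + [t [f lit]]] + [t [f ( [e [t [f lit]]] )]]]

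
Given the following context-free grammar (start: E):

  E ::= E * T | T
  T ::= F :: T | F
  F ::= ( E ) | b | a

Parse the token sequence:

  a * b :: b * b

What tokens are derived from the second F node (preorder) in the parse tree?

[E [E [E [T [F a]]] * [T [F b] :: [T [F b]]]] * [T [F b]]]

b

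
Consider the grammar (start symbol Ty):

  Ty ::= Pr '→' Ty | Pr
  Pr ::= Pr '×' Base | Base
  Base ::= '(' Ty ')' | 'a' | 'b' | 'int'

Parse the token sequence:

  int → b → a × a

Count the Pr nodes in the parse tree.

[Ty [Pr [Base int]] → [Ty [Pr [Base b]] → [Ty [Pr [Pr [Base a]] × [Base a]]]]]

4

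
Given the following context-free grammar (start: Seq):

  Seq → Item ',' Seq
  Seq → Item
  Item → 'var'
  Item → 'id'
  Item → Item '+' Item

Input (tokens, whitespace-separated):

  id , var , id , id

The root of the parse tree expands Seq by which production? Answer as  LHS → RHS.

[Seq [Item id] , [Seq [Item var] , [Seq [Item id] , [Seq [Item id]]]]]

Seq → Item ',' Seq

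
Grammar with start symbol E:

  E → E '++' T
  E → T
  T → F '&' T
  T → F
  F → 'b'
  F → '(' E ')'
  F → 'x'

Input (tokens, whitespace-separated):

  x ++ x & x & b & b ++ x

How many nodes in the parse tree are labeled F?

[E [E [E [T [F x]]] ++ [T [F x] & [T [F x] & [T [F b] & [T [F b]]]]]] ++ [T [F x]]]

6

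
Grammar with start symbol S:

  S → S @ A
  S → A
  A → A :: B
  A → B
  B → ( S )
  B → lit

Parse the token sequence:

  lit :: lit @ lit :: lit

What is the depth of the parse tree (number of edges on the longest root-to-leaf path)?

[S [S [A [A [B lit]] :: [B lit]]] @ [A [A [B lit]] :: [B lit]]]

5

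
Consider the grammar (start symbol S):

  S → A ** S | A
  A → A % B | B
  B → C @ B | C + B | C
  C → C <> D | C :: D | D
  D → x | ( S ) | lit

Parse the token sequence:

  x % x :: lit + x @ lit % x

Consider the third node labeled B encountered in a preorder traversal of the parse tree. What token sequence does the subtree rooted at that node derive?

x @ lit

[S [A [A [A [B [C [D x]]]] % [B [C [C [D x]] :: [D lit]] + [B [C [D x]] @ [B [C [D lit]]]]]] % [B [C [D x]]]]]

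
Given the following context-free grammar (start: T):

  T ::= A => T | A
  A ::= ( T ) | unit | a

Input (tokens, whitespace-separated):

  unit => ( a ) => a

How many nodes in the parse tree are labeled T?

4

[T [A unit] => [T [A ( [T [A a]] )] => [T [A a]]]]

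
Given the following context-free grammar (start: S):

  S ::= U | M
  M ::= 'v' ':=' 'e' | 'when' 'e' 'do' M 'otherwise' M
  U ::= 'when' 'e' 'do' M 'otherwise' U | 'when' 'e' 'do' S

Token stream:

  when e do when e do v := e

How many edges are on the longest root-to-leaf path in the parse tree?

6

[S [U when e do [S [U when e do [S [M v := e]]]]]]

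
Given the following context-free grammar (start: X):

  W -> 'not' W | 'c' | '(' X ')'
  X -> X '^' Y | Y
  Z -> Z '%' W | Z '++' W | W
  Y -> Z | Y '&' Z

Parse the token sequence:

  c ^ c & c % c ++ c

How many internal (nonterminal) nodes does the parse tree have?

[X [X [Y [Z [W c]]]] ^ [Y [Y [Z [W c]]] & [Z [Z [Z [W c]] % [W c]] ++ [W c]]]]

15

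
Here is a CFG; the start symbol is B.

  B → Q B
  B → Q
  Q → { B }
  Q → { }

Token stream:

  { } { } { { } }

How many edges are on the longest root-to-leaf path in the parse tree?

6

[B [Q { }] [B [Q { }] [B [Q { [B [Q { }]] }]]]]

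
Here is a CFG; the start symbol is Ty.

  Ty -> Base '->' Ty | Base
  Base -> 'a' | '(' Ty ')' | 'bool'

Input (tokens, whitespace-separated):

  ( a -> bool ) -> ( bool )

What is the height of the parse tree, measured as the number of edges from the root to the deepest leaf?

[Ty [Base ( [Ty [Base a] -> [Ty [Base bool]]] )] -> [Ty [Base ( [Ty [Base bool]] )]]]

5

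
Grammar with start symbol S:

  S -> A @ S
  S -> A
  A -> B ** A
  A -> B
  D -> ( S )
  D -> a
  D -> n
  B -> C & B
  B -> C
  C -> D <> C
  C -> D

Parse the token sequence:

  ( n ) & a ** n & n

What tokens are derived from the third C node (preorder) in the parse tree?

a

[S [A [B [C [D ( [S [A [B [C [D n]]]]] )]] & [B [C [D a]]]] ** [A [B [C [D n]] & [B [C [D n]]]]]]]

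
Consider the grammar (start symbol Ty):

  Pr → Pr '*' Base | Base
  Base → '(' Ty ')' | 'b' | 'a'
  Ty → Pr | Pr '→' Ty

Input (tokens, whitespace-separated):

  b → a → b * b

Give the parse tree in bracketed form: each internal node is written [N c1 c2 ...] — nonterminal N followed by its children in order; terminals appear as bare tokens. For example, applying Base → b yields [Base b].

Ty
Pr → Ty
Base → Ty
b → Ty
b → Pr → Ty
b → Base → Ty
b → a → Ty
b → a → Pr
b → a → Pr * Base
b → a → Base * Base
b → a → b * Base
b → a → b * b

[Ty [Pr [Base b]] → [Ty [Pr [Base a]] → [Ty [Pr [Pr [Base b]] * [Base b]]]]]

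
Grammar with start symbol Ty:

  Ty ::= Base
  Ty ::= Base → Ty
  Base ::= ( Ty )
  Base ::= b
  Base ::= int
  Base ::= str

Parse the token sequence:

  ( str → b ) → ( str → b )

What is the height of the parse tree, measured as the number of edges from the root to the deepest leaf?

6

[Ty [Base ( [Ty [Base str] → [Ty [Base b]]] )] → [Ty [Base ( [Ty [Base str] → [Ty [Base b]]] )]]]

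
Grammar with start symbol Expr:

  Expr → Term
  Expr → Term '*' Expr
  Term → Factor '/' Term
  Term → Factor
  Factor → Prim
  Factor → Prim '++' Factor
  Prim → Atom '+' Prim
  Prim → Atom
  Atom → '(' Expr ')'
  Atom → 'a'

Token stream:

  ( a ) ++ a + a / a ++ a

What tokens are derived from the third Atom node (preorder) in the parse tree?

[Expr [Term [Factor [Prim [Atom ( [Expr [Term [Factor [Prim [Atom a]]]]] )]] ++ [Factor [Prim [Atom a] + [Prim [Atom a]]]]] / [Term [Factor [Prim [Atom a]] ++ [Factor [Prim [Atom a]]]]]]]

a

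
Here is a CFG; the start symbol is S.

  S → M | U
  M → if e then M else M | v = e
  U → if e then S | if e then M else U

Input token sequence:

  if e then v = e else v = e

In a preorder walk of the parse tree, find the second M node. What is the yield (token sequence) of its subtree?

[S [M if e then [M v = e] else [M v = e]]]

v = e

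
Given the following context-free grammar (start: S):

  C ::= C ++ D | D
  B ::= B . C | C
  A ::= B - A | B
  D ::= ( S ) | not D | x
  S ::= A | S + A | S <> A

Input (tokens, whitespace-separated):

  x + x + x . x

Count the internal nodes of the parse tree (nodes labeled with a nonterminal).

[S [S [S [A [B [C [D x]]]]] + [A [B [C [D x]]]]] + [A [B [B [C [D x]]] . [C [D x]]]]]

18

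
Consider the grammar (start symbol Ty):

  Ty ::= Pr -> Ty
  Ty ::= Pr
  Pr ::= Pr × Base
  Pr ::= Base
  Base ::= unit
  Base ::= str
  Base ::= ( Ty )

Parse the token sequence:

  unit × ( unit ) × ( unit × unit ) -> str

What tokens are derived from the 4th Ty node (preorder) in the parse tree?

[Ty [Pr [Pr [Pr [Base unit]] × [Base ( [Ty [Pr [Base unit]]] )]] × [Base ( [Ty [Pr [Pr [Base unit]] × [Base unit]]] )]] -> [Ty [Pr [Base str]]]]

str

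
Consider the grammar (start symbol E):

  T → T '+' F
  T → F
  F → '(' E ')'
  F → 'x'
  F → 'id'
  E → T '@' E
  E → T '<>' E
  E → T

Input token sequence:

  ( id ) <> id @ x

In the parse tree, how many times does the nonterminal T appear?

[E [T [F ( [E [T [F id]]] )]] <> [E [T [F id]] @ [E [T [F x]]]]]

4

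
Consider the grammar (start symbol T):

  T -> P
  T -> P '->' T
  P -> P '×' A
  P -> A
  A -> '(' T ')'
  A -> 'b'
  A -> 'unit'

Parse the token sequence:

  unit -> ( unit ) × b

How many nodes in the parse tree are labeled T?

3

[T [P [A unit]] -> [T [P [P [A ( [T [P [A unit]]] )]] × [A b]]]]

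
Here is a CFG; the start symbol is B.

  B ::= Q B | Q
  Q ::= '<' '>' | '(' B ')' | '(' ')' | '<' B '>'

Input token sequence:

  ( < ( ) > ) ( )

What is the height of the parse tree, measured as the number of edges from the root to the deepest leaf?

6

[B [Q ( [B [Q < [B [Q ( )]] >]] )] [B [Q ( )]]]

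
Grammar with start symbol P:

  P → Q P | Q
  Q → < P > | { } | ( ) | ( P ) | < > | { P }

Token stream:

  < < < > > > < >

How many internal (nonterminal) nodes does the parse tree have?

8

[P [Q < [P [Q < [P [Q < >]] >]] >] [P [Q < >]]]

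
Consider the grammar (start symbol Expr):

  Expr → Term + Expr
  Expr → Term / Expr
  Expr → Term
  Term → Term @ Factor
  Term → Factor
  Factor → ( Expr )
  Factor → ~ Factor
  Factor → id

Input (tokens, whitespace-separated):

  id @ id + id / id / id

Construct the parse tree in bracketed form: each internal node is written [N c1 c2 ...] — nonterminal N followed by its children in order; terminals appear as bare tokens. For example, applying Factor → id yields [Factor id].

[Expr [Term [Term [Factor id]] @ [Factor id]] + [Expr [Term [Factor id]] / [Expr [Term [Factor id]] / [Expr [Term [Factor id]]]]]]

Expr
Term + Expr
Term @ Factor + Expr
Factor @ Factor + Expr
id @ Factor + Expr
id @ id + Expr
id @ id + Term / Expr
id @ id + Factor / Expr
id @ id + id / Expr
id @ id + id / Term / Expr
id @ id + id / Factor / Expr
id @ id + id / id / Expr
id @ id + id / id / Term
id @ id + id / id / Factor
id @ id + id / id / id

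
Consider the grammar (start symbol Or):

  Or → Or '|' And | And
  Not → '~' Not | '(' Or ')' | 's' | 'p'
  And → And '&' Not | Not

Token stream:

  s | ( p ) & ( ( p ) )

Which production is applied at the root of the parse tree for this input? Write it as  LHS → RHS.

[Or [Or [And [Not s]]] | [And [And [Not ( [Or [And [Not p]]] )]] & [Not ( [Or [And [Not ( [Or [And [Not p]]] )]]] )]]]

Or → Or '|' And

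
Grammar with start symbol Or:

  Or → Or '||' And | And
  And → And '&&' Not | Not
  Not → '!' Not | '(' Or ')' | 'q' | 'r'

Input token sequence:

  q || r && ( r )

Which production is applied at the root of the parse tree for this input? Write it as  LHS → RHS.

[Or [Or [And [Not q]]] || [And [And [Not r]] && [Not ( [Or [And [Not r]]] )]]]

Or → Or '||' And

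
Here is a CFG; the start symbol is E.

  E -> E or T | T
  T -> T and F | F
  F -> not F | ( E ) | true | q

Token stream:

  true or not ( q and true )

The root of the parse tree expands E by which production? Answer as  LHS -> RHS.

E -> E or T

[E [E [T [F true]]] or [T [F not [F ( [E [T [T [F q]] and [F true]]] )]]]]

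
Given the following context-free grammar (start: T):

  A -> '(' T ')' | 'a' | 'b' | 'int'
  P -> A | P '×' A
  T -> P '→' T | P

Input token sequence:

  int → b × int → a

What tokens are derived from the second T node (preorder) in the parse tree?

[T [P [A int]] → [T [P [P [A b]] × [A int]] → [T [P [A a]]]]]

b × int → a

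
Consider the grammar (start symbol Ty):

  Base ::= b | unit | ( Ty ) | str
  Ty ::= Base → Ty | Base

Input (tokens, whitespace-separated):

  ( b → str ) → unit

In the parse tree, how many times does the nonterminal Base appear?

[Ty [Base ( [Ty [Base b] → [Ty [Base str]]] )] → [Ty [Base unit]]]

4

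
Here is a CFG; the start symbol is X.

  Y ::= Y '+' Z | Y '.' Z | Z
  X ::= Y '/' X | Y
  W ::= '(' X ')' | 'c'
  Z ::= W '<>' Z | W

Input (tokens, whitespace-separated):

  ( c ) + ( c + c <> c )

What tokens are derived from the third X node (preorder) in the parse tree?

[X [Y [Y [Z [W ( [X [Y [Z [W c]]]] )]]] + [Z [W ( [X [Y [Y [Z [W c]]] + [Z [W c] <> [Z [W c]]]]] )]]]]

c + c <> c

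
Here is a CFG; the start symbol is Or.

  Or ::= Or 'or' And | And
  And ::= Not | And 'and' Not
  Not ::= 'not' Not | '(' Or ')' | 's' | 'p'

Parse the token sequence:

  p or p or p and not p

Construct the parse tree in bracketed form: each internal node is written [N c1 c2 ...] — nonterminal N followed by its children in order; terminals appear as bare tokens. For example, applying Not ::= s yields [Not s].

Or
Or or And
Or or And or And
And or And or And
Not or And or And
p or And or And
p or Not or And
p or p or And
p or p or And and Not
p or p or Not and Not
p or p or p and Not
p or p or p and not Not
p or p or p and not p

[Or [Or [Or [And [Not p]]] or [And [Not p]]] or [And [And [Not p]] and [Not not [Not p]]]]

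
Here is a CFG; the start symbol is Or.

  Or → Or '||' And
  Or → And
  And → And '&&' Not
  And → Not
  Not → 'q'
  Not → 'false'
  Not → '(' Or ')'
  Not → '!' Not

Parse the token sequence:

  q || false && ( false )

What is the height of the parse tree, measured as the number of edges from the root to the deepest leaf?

6

[Or [Or [And [Not q]]] || [And [And [Not false]] && [Not ( [Or [And [Not false]]] )]]]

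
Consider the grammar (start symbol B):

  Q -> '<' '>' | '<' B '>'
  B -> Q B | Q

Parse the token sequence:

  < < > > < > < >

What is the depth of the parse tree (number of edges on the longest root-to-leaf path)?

4

[B [Q < [B [Q < >]] >] [B [Q < >] [B [Q < >]]]]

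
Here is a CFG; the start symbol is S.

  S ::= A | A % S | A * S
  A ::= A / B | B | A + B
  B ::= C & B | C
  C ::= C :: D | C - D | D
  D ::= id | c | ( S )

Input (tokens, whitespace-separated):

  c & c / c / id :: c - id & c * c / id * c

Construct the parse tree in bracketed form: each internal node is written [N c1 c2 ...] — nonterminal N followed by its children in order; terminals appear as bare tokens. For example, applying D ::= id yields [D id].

[S [A [A [A [B [C [D c]] & [B [C [D c]]]]] / [B [C [D c]]]] / [B [C [C [C [D id]] :: [D c]] - [D id]] & [B [C [D c]]]]] * [S [A [A [B [C [D c]]]] / [B [C [D id]]]] * [S [A [B [C [D c]]]]]]]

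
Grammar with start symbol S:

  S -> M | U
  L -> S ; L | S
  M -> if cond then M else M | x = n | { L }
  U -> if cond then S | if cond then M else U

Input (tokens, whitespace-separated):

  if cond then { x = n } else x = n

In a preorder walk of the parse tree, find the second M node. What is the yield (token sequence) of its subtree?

[S [M if cond then [M { [L [S [M x = n]]] }] else [M x = n]]]

{ x = n }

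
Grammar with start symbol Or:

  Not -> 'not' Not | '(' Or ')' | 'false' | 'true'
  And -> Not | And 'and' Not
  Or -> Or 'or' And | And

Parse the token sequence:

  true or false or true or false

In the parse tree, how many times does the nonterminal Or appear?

4

[Or [Or [Or [Or [And [Not true]]] or [And [Not false]]] or [And [Not true]]] or [And [Not false]]]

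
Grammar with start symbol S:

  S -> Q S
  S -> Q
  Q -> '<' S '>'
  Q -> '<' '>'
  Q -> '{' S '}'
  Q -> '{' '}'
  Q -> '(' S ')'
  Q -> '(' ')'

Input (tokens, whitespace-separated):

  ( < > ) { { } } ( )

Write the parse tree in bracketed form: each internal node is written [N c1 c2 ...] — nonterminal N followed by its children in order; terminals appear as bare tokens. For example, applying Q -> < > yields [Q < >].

[S [Q ( [S [Q < >]] )] [S [Q { [S [Q { }]] }] [S [Q ( )]]]]

S
Q S
( S ) S
( Q ) S
( < > ) S
( < > ) Q S
( < > ) { S } S
( < > ) { Q } S
( < > ) { { } } S
( < > ) { { } } Q
( < > ) { { } } ( )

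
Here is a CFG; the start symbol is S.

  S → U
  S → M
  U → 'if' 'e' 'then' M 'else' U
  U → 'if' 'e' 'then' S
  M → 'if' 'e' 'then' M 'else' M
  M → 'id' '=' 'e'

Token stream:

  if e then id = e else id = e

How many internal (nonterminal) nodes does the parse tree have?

4

[S [M if e then [M id = e] else [M id = e]]]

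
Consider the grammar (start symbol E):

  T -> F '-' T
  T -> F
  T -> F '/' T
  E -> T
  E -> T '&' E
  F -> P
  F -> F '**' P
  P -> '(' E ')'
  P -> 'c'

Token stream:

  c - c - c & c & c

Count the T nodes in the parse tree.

5

[E [T [F [P c]] - [T [F [P c]] - [T [F [P c]]]]] & [E [T [F [P c]]] & [E [T [F [P c]]]]]]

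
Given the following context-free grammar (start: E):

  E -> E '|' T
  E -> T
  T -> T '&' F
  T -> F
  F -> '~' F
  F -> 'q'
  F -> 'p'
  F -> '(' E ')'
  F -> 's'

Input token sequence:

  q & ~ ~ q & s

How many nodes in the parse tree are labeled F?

5

[E [T [T [T [F q]] & [F ~ [F ~ [F q]]]] & [F s]]]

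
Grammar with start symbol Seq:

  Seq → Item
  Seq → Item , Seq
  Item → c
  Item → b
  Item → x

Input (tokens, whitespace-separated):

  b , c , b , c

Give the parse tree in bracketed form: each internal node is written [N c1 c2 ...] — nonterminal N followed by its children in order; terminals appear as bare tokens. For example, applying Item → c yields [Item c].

[Seq [Item b] , [Seq [Item c] , [Seq [Item b] , [Seq [Item c]]]]]

Seq
Item , Seq
b , Seq
b , Item , Seq
b , c , Seq
b , c , Item , Seq
b , c , b , Seq
b , c , b , Item
b , c , b , c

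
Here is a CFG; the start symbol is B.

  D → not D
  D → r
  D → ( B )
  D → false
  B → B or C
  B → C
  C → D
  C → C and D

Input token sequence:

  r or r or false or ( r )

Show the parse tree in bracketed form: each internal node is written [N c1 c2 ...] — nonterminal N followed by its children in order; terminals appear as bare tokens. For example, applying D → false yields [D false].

[B [B [B [B [C [D r]]] or [C [D r]]] or [C [D false]]] or [C [D ( [B [C [D r]]] )]]]

B
B or C
B or C or C
B or C or C or C
C or C or C or C
D or C or C or C
r or C or C or C
r or D or C or C
r or r or C or C
r or r or D or C
r or r or false or C
r or r or false or D
r or r or false or ( B )
r or r or false or ( C )
r or r or false or ( D )
r or r or false or ( r )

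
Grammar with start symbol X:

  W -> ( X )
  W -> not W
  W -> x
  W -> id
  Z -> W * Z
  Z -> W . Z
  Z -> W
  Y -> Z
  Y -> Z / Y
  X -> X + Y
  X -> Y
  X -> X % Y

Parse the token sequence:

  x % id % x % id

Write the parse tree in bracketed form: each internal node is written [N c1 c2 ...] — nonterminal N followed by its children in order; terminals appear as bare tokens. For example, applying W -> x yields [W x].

X
X % Y
X % Y % Y
X % Y % Y % Y
Y % Y % Y % Y
Z % Y % Y % Y
W % Y % Y % Y
x % Y % Y % Y
x % Z % Y % Y
x % W % Y % Y
x % id % Y % Y
x % id % Z % Y
x % id % W % Y
x % id % x % Y
x % id % x % Z
x % id % x % W
x % id % x % id

[X [X [X [X [Y [Z [W x]]]] % [Y [Z [W id]]]] % [Y [Z [W x]]]] % [Y [Z [W id]]]]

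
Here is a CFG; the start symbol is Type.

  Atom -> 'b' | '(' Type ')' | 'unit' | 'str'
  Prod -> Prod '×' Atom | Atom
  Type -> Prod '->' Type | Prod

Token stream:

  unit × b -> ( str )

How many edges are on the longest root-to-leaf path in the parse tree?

[Type [Prod [Prod [Atom unit]] × [Atom b]] -> [Type [Prod [Atom ( [Type [Prod [Atom str]]] )]]]]

7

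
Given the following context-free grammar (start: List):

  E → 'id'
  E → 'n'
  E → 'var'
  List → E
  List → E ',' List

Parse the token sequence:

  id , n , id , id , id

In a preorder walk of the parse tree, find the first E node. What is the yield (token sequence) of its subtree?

id

[List [E id] , [List [E n] , [List [E id] , [List [E id] , [List [E id]]]]]]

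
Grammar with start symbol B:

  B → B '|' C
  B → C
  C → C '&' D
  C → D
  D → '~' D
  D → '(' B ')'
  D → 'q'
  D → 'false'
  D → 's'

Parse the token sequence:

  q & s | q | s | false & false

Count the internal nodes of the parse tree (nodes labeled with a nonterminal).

[B [B [B [B [C [C [D q]] & [D s]]] | [C [D q]]] | [C [D s]]] | [C [C [D false]] & [D false]]]

16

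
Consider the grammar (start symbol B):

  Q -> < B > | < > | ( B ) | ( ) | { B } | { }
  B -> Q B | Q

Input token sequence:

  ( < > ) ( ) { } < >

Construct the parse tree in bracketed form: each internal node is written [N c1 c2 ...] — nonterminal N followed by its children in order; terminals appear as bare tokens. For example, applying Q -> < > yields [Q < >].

B
Q B
( B ) B
( Q ) B
( < > ) B
( < > ) Q B
( < > ) ( ) B
( < > ) ( ) Q B
( < > ) ( ) { } B
( < > ) ( ) { } Q
( < > ) ( ) { } < >

[B [Q ( [B [Q < >]] )] [B [Q ( )] [B [Q { }] [B [Q < >]]]]]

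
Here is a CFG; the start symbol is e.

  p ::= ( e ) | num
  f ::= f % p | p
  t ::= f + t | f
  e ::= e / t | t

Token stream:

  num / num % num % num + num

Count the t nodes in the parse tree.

[e [e [t [f [p num]]]] / [t [f [f [f [p num]] % [p num]] % [p num]] + [t [f [p num]]]]]

3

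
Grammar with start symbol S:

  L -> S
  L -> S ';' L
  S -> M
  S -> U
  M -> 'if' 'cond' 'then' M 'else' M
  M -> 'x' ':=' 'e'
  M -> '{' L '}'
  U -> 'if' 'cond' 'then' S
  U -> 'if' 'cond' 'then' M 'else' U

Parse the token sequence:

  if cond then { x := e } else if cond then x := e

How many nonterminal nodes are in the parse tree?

9

[S [U if cond then [M { [L [S [M x := e]]] }] else [U if cond then [S [M x := e]]]]]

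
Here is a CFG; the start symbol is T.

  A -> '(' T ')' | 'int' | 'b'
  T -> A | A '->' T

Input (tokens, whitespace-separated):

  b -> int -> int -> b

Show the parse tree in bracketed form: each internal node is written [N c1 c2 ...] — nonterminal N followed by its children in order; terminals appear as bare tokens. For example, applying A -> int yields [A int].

[T [A b] -> [T [A int] -> [T [A int] -> [T [A b]]]]]

T
A -> T
b -> T
b -> A -> T
b -> int -> T
b -> int -> A -> T
b -> int -> int -> T
b -> int -> int -> A
b -> int -> int -> b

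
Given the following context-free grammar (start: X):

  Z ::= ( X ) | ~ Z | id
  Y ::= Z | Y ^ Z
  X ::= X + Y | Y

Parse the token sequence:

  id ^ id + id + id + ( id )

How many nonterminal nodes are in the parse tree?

[X [X [X [X [Y [Y [Z id]] ^ [Z id]]] + [Y [Z id]]] + [Y [Z id]]] + [Y [Z ( [X [Y [Z id]]] )]]]

17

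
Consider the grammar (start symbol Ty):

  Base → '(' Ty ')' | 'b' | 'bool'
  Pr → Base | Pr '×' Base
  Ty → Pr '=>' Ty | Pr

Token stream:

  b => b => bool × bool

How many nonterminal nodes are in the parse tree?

[Ty [Pr [Base b]] => [Ty [Pr [Base b]] => [Ty [Pr [Pr [Base bool]] × [Base bool]]]]]

11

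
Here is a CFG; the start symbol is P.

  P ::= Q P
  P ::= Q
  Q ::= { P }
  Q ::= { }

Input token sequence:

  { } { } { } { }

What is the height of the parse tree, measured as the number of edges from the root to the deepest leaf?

[P [Q { }] [P [Q { }] [P [Q { }] [P [Q { }]]]]]

5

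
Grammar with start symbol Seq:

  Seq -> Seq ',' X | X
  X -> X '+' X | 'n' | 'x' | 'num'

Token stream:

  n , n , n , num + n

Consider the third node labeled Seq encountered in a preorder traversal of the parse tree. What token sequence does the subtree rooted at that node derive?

n , n

[Seq [Seq [Seq [Seq [X n]] , [X n]] , [X n]] , [X [X num] + [X n]]]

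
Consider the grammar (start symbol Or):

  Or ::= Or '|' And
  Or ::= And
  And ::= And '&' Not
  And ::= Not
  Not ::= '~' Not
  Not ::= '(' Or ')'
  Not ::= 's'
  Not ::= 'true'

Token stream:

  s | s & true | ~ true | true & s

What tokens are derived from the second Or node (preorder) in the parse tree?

s | s & true | ~ true

[Or [Or [Or [Or [And [Not s]]] | [And [And [Not s]] & [Not true]]] | [And [Not ~ [Not true]]]] | [And [And [Not true]] & [Not s]]]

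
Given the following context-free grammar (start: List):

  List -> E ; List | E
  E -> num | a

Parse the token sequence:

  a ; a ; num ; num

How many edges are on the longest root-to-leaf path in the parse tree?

[List [E a] ; [List [E a] ; [List [E num] ; [List [E num]]]]]

5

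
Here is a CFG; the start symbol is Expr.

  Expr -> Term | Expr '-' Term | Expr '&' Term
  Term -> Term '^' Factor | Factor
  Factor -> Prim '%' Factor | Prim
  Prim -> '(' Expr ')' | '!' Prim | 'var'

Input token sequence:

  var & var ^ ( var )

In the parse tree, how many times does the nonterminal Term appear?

[Expr [Expr [Term [Factor [Prim var]]]] & [Term [Term [Factor [Prim var]]] ^ [Factor [Prim ( [Expr [Term [Factor [Prim var]]]] )]]]]

4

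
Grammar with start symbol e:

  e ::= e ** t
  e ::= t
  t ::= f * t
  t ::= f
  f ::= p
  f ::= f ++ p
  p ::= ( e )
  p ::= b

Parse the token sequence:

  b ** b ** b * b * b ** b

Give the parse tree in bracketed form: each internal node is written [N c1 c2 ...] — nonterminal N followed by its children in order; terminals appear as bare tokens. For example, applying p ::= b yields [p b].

[e [e [e [e [t [f [p b]]]] ** [t [f [p b]]]] ** [t [f [p b]] * [t [f [p b]] * [t [f [p b]]]]]] ** [t [f [p b]]]]

e
e ** t
e ** t ** t
e ** t ** t ** t
t ** t ** t ** t
f ** t ** t ** t
p ** t ** t ** t
b ** t ** t ** t
b ** f ** t ** t
b ** p ** t ** t
b ** b ** t ** t
b ** b ** f * t ** t
b ** b ** p * t ** t
b ** b ** b * t ** t
b ** b ** b * f * t ** t
b ** b ** b * p * t ** t
b ** b ** b * b * t ** t
b ** b ** b * b * f ** t
b ** b ** b * b * p ** t
b ** b ** b * b * b ** t
b ** b ** b * b * b ** f
b ** b ** b * b * b ** p
b ** b ** b * b * b ** b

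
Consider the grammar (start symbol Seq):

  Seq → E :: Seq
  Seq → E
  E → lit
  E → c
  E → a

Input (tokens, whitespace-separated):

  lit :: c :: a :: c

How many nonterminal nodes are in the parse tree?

8

[Seq [E lit] :: [Seq [E c] :: [Seq [E a] :: [Seq [E c]]]]]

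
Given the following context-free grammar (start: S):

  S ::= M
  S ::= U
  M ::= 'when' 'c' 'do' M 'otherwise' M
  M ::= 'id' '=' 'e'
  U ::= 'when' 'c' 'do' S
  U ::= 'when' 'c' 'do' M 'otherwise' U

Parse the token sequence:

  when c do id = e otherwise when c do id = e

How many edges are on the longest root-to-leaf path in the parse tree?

5

[S [U when c do [M id = e] otherwise [U when c do [S [M id = e]]]]]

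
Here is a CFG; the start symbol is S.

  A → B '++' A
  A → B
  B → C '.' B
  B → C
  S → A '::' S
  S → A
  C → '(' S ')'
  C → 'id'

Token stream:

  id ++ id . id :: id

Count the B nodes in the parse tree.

[S [A [B [C id]] ++ [A [B [C id] . [B [C id]]]]] :: [S [A [B [C id]]]]]

4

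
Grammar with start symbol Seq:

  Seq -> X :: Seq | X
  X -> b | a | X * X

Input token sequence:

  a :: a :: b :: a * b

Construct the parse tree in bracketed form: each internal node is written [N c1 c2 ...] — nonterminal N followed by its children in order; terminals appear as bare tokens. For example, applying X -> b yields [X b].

Seq
X :: Seq
a :: Seq
a :: X :: Seq
a :: a :: Seq
a :: a :: X :: Seq
a :: a :: b :: Seq
a :: a :: b :: X
a :: a :: b :: X * X
a :: a :: b :: a * X
a :: a :: b :: a * b

[Seq [X a] :: [Seq [X a] :: [Seq [X b] :: [Seq [X [X a] * [X b]]]]]]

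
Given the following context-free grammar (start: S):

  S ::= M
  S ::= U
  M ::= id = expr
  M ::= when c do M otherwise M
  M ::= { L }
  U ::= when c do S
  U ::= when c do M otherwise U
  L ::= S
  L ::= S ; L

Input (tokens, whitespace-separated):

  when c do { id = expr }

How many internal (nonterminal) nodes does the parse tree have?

[S [U when c do [S [M { [L [S [M id = expr]]] }]]]]

7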